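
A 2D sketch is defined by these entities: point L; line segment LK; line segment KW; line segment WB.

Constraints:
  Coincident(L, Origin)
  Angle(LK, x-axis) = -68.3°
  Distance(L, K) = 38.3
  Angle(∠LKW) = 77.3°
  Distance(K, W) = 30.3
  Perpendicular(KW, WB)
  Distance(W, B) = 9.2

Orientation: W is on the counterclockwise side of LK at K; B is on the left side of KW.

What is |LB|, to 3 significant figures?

35.7

L is at the origin; LK runs at -68.3° with length 38.3, so K = 38.3·(cos -68.3°, sin -68.3°) = (14.2, -35.6). ∠LKW = 77.3°, so KW runs at -68.3° + (180° − 77.3°) = 34.4° from the x-axis; with |KW| = 30.3, W = K + 30.3·(cos 34.4°, sin 34.4°) = (39.2, -18.5). KW is perpendicular to WB; with |WB| = 9.2 on the left of KW, B = W + 9.2·(-0.565, 0.825) = (34.0, -10.9). Then |LB| = |B − L| = 35.7.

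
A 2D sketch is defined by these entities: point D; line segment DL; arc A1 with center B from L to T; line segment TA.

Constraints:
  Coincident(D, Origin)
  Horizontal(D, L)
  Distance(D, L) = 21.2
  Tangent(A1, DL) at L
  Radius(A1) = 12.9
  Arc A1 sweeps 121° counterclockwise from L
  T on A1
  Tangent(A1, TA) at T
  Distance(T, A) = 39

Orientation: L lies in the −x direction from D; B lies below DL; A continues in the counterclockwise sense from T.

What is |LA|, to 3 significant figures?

53.7

On A1, L sits at bearing 90° from B; a 121° counterclockwise sweep puts T at bearing 211°, so T = B + 12.9·(cos 211°, sin 211°) = (-32.3, -19.5). Tangency of A1 to TA means the radius BT is perpendicular to TA, so TA runs along (−sin 211°, cos 211°); with |TA| = 39.0, A = (-12.2, -53.0). Then |LA| = |A − L| = 53.7.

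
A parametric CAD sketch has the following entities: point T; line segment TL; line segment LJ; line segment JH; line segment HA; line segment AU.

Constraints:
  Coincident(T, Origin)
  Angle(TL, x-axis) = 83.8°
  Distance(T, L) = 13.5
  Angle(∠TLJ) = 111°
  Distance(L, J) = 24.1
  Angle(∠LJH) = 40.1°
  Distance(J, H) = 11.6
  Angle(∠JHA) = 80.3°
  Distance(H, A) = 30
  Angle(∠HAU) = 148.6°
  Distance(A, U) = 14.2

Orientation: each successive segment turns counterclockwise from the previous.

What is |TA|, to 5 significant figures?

31.389

∠LJH = 40.1° gives JH at -67.300° from the x-axis; with |JH| = 11.6, H = (-15.500, 13.736). ∠JHA = 80.3° gives HA at 32.400° from the x-axis; with |HA| = 30.0, A = (9.8294, 29.810). Then |TA| = |A − T| = 31.389.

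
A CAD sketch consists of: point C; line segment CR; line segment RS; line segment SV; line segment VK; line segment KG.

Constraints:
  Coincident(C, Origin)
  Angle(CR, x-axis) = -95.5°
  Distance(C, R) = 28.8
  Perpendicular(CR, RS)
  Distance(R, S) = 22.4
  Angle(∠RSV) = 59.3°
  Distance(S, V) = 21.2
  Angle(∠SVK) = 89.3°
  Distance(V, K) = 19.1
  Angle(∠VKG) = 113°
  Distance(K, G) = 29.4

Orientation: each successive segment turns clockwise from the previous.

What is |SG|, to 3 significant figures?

30.9

∠SVK = 89.3° gives VK at -36.9° from the x-axis; with |VK| = 19.1, K = (2.74, -20.9). ∠VKG = 113.0° gives KG at -104° from the x-axis; with |KG| = 29.4, G = (-4.33, -49.4). Then |SG| = |G − S| = 30.9.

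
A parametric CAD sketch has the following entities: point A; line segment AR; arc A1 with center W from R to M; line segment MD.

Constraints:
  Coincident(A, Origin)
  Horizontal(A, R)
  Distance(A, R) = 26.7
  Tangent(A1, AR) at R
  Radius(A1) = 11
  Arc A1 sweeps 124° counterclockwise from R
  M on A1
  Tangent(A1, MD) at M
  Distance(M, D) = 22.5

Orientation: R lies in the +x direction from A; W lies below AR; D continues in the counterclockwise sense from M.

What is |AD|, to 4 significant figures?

46.82

On A1, R sits at bearing 90° from W; a 124° counterclockwise sweep puts M at bearing 214°, so M = W + 11.0·(cos 214°, sin 214°) = (17.58, -17.15). Since A1 is tangent to MD there, WM ⟂ MD, so MD runs along (−sin 214°, cos 214°); with |MD| = 22.5, D = (30.16, -35.80). Then |AD| = |D − A| = 46.82.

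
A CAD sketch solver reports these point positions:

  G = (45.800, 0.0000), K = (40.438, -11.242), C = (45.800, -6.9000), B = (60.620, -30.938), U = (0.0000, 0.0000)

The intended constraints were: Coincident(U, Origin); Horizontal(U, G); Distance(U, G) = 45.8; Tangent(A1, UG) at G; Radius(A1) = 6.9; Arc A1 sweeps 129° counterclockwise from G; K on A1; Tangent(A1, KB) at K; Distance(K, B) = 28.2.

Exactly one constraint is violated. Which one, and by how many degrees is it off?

Tangent(A1, KB) at K — off by 6.70°.

U = (0.00, 0.00) ✓; U.y = 0.00, G.y = 0.00 ✓; |UG| = 45.80 ✓; ∠(CG, GU) = 90.00° ✓; |CG| = 6.900 ✓; bearing(C→K) − bearing(C→G) = 129.0° ✓; |CK| = 6.900 ✓; ∠(CK, KB) = 83.30° ✗; |KB| = 28.20 ✓.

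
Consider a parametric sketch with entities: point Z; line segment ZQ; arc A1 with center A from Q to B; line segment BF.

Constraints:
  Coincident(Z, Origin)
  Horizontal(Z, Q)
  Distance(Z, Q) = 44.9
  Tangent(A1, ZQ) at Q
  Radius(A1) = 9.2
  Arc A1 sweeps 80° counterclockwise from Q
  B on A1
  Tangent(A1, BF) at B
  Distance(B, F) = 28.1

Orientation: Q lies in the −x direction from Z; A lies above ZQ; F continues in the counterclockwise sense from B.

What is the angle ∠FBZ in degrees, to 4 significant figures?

91.98°

On A1, Q sits at bearing -90° from A; an 80° counterclockwise sweep puts B at bearing -10°, so B = A + 9.2·(cos -10°, sin -10°) = (-35.84, 7.602). The tangent condition forces AB to be normal to BF, so BF runs along (−sin -10°, cos -10°); with |BF| = 28.1, F = (-30.96, 35.28). Then cos ∠FBZ = BF·BZ / (|BF||BZ|), giving 91.98°.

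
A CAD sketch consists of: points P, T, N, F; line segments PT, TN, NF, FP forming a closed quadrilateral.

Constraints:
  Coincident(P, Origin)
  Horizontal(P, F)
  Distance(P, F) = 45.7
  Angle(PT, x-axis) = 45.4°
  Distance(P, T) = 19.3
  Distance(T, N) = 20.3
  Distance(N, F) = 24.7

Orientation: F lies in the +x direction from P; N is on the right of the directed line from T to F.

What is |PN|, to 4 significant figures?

22.06

P is at the origin; PF is horizontal with |PF| = 45.7 and F in +x, so F = (45.7, 0). PT runs at 45.4° with |PT| = 19.3, so T = (13.55, 13.74). N is determined by |TN| = 20.3 and |NF| = 24.7 together: it lies at the intersection of circle(T, 20.3) and circle(F, 24.7). With |TF| = 34.96, the foot of the radical line on TF is 14.65 from T and the perpendicular offset is √(20.3² − 14.65²) = 14.05. Taking the right-of-TF solution: N = (21.50, -4.938).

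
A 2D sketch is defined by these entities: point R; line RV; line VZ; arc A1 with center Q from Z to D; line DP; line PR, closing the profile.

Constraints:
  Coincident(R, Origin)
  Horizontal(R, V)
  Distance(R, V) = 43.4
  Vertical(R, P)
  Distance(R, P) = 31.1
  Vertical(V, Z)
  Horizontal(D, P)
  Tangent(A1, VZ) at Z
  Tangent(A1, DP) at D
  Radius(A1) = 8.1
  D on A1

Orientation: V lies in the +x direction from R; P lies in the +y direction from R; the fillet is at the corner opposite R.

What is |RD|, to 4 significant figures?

47.05

R is at the origin; RV is horizontal with |RV| = 43.4 and V on the +x side, so V = (43.40, 0.000). RP is vertical with |RP| = 31.1 and P on the +y side, so P = (0.000, 31.10). The virtual corner opposite R is at (43.40, 31.10). Tangency of A1 to VZ means the radius QZ is perpendicular to VZ and A1 meets DP tangentially, so QD is at right angles to DP, with radius 8.1, so the center Q sits 8.1 in from both sides at Q = (35.30, 23.00). That places the tangent points at Z = (43.40, 23.00) on VZ and D = (35.30, 31.10) on DP. Then |RD| = |D − R| = 47.05.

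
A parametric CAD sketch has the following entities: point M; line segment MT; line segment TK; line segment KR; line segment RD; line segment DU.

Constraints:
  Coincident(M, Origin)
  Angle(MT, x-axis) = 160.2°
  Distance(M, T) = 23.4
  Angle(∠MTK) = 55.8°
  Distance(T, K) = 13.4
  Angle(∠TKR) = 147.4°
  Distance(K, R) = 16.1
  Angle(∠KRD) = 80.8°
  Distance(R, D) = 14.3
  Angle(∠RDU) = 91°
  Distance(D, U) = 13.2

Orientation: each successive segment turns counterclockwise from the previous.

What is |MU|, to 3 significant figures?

10.4

M is at the origin; MT runs at 160.2° with length 23.4, so T = (-22.0, 7.93). ∠MTK = 55.8° gives TK at -75.6° from the x-axis; with |TK| = 13.4, K = (-18.7, -5.05). ∠TKR = 147.4° gives KR at -43.0° from the x-axis; with |KR| = 16.1, R = (-6.91, -16.0). ∠KRD = 80.8° gives RD at 56.2° from the x-axis; with |RD| = 14.3, D = (1.05, -4.15). ∠RDU = 91.0° gives DU at 145° from the x-axis; with |DU| = 13.2, U = (-9.79, 3.38). Then |MU| = |U − M| = 10.4.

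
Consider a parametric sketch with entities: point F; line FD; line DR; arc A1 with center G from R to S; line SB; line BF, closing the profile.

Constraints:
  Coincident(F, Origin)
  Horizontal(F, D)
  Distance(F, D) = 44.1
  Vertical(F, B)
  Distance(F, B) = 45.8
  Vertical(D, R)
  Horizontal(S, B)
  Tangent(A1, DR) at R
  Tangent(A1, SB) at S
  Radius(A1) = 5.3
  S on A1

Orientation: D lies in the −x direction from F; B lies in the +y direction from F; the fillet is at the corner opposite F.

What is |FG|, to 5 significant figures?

56.086

FB is vertical with |FB| = 45.8 and B on the +y side, so B = (0.0000, 45.800). The virtual corner opposite F is at (-44.100, 45.800). Tangency of A1 to DR means the radius GR is perpendicular to DR and A1 meets SB tangentially, so GS is at right angles to SB, with radius 5.3, so the center G sits 5.3 in from both sides at G = (-38.800, 40.500). Then |FG| = |G − F| = 56.086.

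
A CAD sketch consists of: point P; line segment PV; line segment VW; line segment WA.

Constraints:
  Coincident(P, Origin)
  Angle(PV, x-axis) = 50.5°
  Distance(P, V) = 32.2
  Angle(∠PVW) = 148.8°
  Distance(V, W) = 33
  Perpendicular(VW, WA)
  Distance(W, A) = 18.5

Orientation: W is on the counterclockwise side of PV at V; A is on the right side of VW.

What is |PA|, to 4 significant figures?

70.02

∠PVW = 148.8°, so VW runs at 50.5° + (180° − 148.8°) = 81.70° from the x-axis; with |VW| = 33.0, W = V + 33.0·(cos 81.70°, sin 81.70°) = (25.25, 57.50). The perpendicularity gives WA at right angles to VW; with |WA| = 18.5 on the right of VW, A = W + 18.5·(0.9895, -0.1444) = (43.55, 54.83). Then |PA| = |A − P| = 70.02.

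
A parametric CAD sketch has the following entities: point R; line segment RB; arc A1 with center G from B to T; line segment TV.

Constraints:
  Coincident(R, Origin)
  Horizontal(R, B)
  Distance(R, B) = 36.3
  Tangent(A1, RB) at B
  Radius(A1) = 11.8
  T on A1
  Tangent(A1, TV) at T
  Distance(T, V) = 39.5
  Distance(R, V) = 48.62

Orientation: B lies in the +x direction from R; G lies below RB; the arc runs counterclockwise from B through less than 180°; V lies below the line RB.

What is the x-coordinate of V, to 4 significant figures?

14.09

R is at the origin; R and B share the same y with |RB| = 36.3 and B on the +x side, so B = (36.30, 0.000). The tangent condition forces GB to be normal to RB, so G = B + (0, -11.8) = (36.30, -11.80). Since GT ⟂ TV (tangency), |GV| = √(11.8² + 39.5²) = 41.22 regardless of where T sits on A1. So V lies on both circle(R, 48.62) and circle(G, 41.22); the below-RB intersection is V = (14.09, -46.53). T is the foot of the tangent from V: T = (24.95, -8.555).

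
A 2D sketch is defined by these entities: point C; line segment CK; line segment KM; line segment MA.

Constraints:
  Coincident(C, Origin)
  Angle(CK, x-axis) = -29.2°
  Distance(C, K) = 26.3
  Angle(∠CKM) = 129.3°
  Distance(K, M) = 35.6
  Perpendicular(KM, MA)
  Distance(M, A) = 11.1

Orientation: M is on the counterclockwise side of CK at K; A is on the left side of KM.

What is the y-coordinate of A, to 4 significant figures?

10.54

∠CKM = 129.3°, so KM runs at -29.2° + (180° − 129.3°) = 21.50° from the x-axis; with |KM| = 35.6, M = K + 35.6·(cos 21.50°, sin 21.50°) = (56.08, 0.2167). The perpendicularity gives MA at right angles to KM; with |MA| = 11.1 on the left of KM, A = M + 11.1·(-0.3665, 0.9304) = (52.01, 10.54). So A.y = 10.54.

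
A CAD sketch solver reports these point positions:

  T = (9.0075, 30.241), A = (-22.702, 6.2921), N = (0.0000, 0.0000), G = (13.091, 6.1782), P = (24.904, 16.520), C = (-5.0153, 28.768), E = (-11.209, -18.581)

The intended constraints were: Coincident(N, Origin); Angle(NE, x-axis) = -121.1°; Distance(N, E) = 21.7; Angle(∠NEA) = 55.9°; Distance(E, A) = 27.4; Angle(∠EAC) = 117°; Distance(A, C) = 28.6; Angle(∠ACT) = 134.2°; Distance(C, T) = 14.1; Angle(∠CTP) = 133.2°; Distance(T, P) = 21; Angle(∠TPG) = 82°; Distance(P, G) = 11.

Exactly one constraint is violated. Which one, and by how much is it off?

Distance(P, G) = 11 — off by 4.70.

N = (0.00, 0.00) ✓; NE at -121.1° ✓; |NE| = 21.70 ✓; ∠NEA = 55.90° ✓; |EA| = 27.40 ✓; ∠EAC = 117.0° ✓; |AC| = 28.60 ✓; ∠ACT = 134.2° ✓; |CT| = 14.10 ✓; ∠CTP = 133.2° ✓; |TP| = 21.00 ✓; ∠TPG = 82.00° ✓; |PG| = 15.70 ✗.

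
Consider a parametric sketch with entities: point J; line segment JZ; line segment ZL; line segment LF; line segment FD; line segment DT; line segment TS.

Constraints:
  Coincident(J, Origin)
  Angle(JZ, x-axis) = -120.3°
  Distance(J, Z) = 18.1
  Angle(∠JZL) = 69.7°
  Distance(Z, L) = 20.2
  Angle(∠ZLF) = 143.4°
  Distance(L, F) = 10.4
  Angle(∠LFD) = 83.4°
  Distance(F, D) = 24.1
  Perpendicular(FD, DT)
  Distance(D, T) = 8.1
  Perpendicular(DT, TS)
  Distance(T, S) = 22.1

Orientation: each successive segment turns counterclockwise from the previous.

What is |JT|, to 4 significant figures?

1.255

J is at the origin; JZ runs at -120.3° with length 18.1, so Z = (-9.132, -15.63). ∠JZL = 69.7° gives ZL at -10.00° from the x-axis; with |ZL| = 20.2, L = (10.76, -19.14). ∠ZLF = 143.4° gives LF at 26.60° from the x-axis; with |LF| = 10.4, F = (20.06, -14.48). ∠LFD = 83.4° gives FD at 123.2° from the x-axis; with |FD| = 24.1, D = (6.864, 5.688). FD ⟂ DT, so DT runs at -146.8°; with |DT| = 8.1, T = (0.08631, 1.252). Then |JT| = |T − J| = 1.255.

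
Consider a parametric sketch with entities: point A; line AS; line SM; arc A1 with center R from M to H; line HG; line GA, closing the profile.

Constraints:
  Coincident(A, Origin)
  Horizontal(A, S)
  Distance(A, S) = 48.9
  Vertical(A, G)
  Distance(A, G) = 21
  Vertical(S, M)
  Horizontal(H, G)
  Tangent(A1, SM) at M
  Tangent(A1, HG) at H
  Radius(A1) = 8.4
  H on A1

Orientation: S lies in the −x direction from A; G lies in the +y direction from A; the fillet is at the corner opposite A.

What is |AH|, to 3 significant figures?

45.6

A is at the origin; A and S share the same y with |AS| = 48.9 and S on the −x side, so S = (-48.9, 0.00). A and G share the same x with |AG| = 21.0 and G on the +y side, so G = (0.00, 21.0). The virtual corner opposite A is at (-48.9, 21.0). Since A1 is tangent to SM there, RM ⟂ SM and A1 meets HG tangentially, so RH is at right angles to HG, with radius 8.4, so the center R sits 8.4 in from both sides at R = (-40.5, 12.6). That places the tangent points at M = (-48.9, 12.6) on SM and H = (-40.5, 21.0) on HG. Then |AH| = |H − A| = 45.6.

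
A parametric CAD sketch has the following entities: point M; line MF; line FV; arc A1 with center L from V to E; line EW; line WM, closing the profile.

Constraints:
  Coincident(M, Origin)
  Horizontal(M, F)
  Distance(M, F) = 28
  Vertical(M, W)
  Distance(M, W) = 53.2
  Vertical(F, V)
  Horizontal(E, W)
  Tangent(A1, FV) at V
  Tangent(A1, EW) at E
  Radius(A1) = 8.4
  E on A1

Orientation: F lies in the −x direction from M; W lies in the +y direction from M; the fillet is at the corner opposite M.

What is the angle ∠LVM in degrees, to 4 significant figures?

57.99°

M is at the origin; MF is horizontal with |MF| = 28.0 and F on the −x side, so F = (-28.00, 0.000). MW is vertical with |MW| = 53.2 and W on the +y side, so W = (0.000, 53.20). The virtual corner opposite M is at (-28.00, 53.20). A1 meets FV tangentially, so LV is at right angles to FV and tangency of A1 to EW means the radius LE is perpendicular to EW, with radius 8.4, so the center L sits 8.4 in from both sides at L = (-19.60, 44.80). That places the tangent points at V = (-28.00, 44.80) on FV and E = (-19.60, 53.20) on EW. Then cos ∠LVM = VL·VM / (|VL||VM|), giving 57.99°.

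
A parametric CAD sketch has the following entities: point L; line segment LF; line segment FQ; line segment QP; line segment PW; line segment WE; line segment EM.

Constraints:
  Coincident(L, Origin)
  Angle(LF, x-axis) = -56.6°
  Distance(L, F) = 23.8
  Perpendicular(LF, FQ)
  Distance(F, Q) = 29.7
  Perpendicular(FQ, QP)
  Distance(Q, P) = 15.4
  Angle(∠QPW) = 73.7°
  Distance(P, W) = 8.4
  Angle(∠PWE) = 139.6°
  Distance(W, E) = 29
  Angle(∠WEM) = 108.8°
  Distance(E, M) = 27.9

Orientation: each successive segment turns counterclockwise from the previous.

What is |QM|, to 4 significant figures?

33.91

∠PWE = 139.6° gives WE at -89.90° from the x-axis; with |WE| = 29.0, E = (24.04, -26.07). ∠WEM = 108.8° gives EM at -18.70° from the x-axis; with |EM| = 27.9, M = (50.46, -35.01). Then |QM| = |M − Q| = 33.91.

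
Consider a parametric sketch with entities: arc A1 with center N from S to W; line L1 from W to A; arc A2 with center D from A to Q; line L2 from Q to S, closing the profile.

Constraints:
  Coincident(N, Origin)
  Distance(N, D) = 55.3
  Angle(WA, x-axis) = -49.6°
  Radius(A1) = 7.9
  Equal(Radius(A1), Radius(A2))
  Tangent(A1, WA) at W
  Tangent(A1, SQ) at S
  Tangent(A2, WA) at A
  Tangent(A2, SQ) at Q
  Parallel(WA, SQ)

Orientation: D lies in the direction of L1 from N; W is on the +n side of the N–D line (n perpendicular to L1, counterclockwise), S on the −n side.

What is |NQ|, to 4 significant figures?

55.86

The slot axis is L1's direction at -49.6°, so u = (cos -49.6°, sin -49.6°) = (0.6481, -0.7615) and n = (−sin -49.6°, cos -49.6°) = (0.7615, 0.6481). N is at the origin and D lies 55.3 along u from N, so D = 55.3·u = (35.84, -42.11). Tangency of A1 to both parallel lines with radius 7.9 puts W and S at N ± 7.9·n: W = (6.016, 5.120), S = (-6.016, -5.120). Equal radii place A and Q the same way about D: A = D + 7.9·n = (41.86, -36.99), Q = D − 7.9·n = (29.82, -47.23). Then |NQ| = |Q − N| = 55.86.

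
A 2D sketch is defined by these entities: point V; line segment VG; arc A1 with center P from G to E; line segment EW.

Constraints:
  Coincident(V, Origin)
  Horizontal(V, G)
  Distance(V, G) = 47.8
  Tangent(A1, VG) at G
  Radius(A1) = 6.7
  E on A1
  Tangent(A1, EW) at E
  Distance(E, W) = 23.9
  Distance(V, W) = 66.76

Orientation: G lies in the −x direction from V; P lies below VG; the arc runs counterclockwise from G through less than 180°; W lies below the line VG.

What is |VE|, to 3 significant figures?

54.5

V is at the origin; VG is horizontal with |VG| = 47.8 and G on the −x side, so G = (-47.8, 0.00). A1 meets VG tangentially, so PG is at right angles to VG, so P = G + (0, -6.7) = (-47.8, -6.70). Since PE ⟂ EW (tangency), |PW| = √(6.7² + 23.9²) = 24.8 regardless of where E sits on A1. So W lies on both circle(V, 66.76) and circle(P, 24.8); the below-VG intersection is W = (-60.6, -27.9). E is the foot of the tangent from W: E = (-54.3, -4.91).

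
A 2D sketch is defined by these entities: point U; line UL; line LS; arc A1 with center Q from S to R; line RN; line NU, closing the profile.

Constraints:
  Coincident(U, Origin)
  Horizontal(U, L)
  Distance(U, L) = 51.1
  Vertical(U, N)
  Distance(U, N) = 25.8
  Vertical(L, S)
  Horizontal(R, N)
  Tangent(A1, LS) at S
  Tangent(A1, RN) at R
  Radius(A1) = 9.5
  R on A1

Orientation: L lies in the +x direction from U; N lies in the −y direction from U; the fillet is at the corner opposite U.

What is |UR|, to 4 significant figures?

48.95

U is at the origin; UL is horizontal with |UL| = 51.1 and L on the +x side, so L = (51.10, 0.000). U and N share the same x with |UN| = 25.8 and N on the −y side, so N = (0.000, -25.80). The virtual corner opposite U is at (51.10, -25.80). Tangency of A1 to LS means the radius QS is perpendicular to LS and since A1 is tangent to RN there, QR ⟂ RN, with radius 9.5, so the center Q sits 9.5 in from both sides at Q = (41.60, -16.30). That places the tangent points at S = (51.10, -16.30) on LS and R = (41.60, -25.80) on RN. Then |UR| = |R − U| = 48.95.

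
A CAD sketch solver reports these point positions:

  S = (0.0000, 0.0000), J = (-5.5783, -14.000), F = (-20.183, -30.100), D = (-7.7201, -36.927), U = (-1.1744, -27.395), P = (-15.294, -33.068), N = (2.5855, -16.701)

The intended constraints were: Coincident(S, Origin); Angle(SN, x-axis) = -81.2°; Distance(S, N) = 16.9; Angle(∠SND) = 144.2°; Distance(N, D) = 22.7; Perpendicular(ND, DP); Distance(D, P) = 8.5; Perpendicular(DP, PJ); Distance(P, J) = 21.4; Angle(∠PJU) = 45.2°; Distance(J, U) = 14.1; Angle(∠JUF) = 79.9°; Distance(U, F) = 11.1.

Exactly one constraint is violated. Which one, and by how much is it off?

Distance(U, F) = 11.1 — off by 8.10.

S = (0.00, 0.00) ✓; SN at -81.20° ✓; |SN| = 16.90 ✓; ∠SND = 144.2° ✓; |ND| = 22.70 ✓; ∠(ND, DP) = 90.00° ✓; |DP| = 8.500 ✓; ∠(DP, PJ) = 90.00° ✓; |PJ| = 21.40 ✓; ∠PJU = 45.20° ✓; |JU| = 14.10 ✓; ∠JUF = 79.90° ✓; |UF| = 19.20 ✗.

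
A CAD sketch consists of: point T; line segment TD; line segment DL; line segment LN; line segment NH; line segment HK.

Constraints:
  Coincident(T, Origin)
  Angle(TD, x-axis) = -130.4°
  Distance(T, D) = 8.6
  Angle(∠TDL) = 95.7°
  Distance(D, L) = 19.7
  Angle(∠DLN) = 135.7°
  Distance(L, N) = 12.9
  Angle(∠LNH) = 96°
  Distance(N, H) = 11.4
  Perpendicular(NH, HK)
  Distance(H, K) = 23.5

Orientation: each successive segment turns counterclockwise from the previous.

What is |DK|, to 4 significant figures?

4.820

T is at the origin; TD runs at -130.4° with length 8.6, so D = (-5.574, -6.549). ∠TDL = 95.7° gives DL at -46.10° from the x-axis; with |DL| = 19.7, L = (8.086, -20.74). ∠DLN = 135.7° gives LN at -1.800° from the x-axis; with |LN| = 12.9, N = (20.98, -21.15). ∠LNH = 96.0° gives NH at 82.20° from the x-axis; with |NH| = 11.4, H = (22.53, -9.855). The perpendicularity gives HK at right angles to NH, so HK runs at 172.2°; with |HK| = 23.5, K = (-0.7556, -6.665). Then |DK| = |K − D| = 4.820.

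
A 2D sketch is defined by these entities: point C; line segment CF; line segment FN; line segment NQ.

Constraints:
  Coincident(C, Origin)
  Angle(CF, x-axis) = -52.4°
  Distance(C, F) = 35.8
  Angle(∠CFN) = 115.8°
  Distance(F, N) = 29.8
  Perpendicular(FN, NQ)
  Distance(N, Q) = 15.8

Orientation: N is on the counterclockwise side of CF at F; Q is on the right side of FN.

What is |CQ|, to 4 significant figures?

66.08

∠CFN = 115.8°, so FN runs at -52.4° + (180° − 115.8°) = 11.80° from the x-axis; with |FN| = 29.8, N = F + 29.8·(cos 11.80°, sin 11.80°) = (51.01, -22.27). FN ⟂ NQ; with |NQ| = 15.8 on the right of FN, Q = N + 15.8·(0.2045, -0.9789) = (54.24, -37.74). Then |CQ| = |Q − C| = 66.08.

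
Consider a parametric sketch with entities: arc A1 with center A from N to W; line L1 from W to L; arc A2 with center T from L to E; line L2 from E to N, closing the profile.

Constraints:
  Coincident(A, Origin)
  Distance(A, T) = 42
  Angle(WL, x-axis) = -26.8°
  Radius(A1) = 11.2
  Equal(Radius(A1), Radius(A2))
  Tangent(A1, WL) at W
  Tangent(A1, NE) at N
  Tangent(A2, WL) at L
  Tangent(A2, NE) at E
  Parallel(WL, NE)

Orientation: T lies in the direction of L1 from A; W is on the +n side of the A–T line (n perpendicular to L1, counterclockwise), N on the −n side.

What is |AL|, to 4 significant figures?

43.47

Tangency of A1 to both parallel lines with radius 11.2 puts W and N at A ± 11.2·n: W = (5.050, 9.997), N = (-5.050, -9.997). Equal radii place L and E the same way about T: L = T + 11.2·n = (42.54, -8.940), E = T − 11.2·n = (32.44, -28.93). Then |AL| = |L − A| = 43.47.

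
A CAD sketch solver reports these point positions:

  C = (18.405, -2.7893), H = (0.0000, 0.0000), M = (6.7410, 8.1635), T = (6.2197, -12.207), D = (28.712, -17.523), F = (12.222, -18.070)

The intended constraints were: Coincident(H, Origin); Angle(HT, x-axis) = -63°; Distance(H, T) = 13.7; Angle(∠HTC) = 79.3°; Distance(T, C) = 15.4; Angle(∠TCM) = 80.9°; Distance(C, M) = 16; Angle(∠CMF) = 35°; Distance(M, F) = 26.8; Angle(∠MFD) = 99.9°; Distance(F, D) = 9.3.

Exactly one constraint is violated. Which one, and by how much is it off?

Distance(F, D) = 9.3 — off by 7.20.

H = (0.00, 0.00) ✓; HT at -63.00° ✓; |HT| = 13.70 ✓; ∠HTC = 79.30° ✓; |TC| = 15.40 ✓; ∠TCM = 80.90° ✓; |CM| = 16.00 ✓; ∠CMF = 35.00° ✓; |MF| = 26.80 ✓; ∠MFD = 99.90° ✓; |FD| = 16.50 ✗.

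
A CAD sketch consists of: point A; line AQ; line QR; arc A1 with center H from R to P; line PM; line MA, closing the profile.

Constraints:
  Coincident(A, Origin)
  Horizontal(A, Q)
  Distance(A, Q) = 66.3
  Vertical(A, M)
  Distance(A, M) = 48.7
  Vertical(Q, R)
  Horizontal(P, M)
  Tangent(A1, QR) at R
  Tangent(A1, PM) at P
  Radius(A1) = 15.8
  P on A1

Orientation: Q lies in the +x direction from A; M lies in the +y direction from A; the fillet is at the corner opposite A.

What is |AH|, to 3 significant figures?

60.3

A is at the origin; A and Q share the same y with |AQ| = 66.3 and Q on the +x side, so Q = (66.3, 0.00). A and M share the same x with |AM| = 48.7 and M on the +y side, so M = (0.00, 48.7). The virtual corner opposite A is at (66.3, 48.7). Since A1 is tangent to QR there, HR ⟂ QR and tangency of A1 to PM means the radius HP is perpendicular to PM, with radius 15.8, so the center H sits 15.8 in from both sides at H = (50.5, 32.9). Then |AH| = |H − A| = 60.3.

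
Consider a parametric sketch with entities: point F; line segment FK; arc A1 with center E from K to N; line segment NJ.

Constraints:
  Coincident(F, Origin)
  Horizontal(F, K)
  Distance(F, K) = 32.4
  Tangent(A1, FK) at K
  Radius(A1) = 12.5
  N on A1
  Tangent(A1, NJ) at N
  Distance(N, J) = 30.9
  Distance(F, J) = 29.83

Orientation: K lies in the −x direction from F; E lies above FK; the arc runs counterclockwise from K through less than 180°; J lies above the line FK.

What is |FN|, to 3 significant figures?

23.0

F is at the origin; FK is horizontal with |FK| = 32.4 and K on the −x side, so K = (-32.4, 0.00). Tangency of A1 to FK means the radius EK is perpendicular to FK, so E = K + (0, 12.5) = (-32.4, 12.5). Since EN ⟂ NJ (tangency), |EJ| = √(12.5² + 30.9²) = 33.3 regardless of where N sits on A1. So J lies on both circle(F, 29.83) and circle(E, 33.3); the above-FK intersection is J = (-3.78, 29.6). N is the foot of the tangent from J: N = (-22.4, 4.95).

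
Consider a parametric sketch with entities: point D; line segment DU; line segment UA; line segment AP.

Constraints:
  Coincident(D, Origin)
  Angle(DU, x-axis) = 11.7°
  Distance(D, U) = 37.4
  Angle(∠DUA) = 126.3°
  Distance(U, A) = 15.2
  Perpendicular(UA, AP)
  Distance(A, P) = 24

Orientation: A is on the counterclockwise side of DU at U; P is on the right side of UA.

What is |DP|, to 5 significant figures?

65.770

D is at the origin; DU runs at 11.7° with length 37.4, so U = 37.4·(cos 11.7°, sin 11.7°) = (36.623, 7.5842). ∠DUA = 126.3°, so UA runs at 11.7° + (180° − 126.3°) = 65.400° from the x-axis; with |UA| = 15.2, A = U + 15.2·(cos 65.400°, sin 65.400°) = (42.950, 21.405). The perpendicularity gives AP at right angles to UA; with |AP| = 24.0 on the right of UA, P = A + 24.0·(0.90924, -0.41628) = (64.772, 11.414). Then |DP| = |P − D| = 65.770.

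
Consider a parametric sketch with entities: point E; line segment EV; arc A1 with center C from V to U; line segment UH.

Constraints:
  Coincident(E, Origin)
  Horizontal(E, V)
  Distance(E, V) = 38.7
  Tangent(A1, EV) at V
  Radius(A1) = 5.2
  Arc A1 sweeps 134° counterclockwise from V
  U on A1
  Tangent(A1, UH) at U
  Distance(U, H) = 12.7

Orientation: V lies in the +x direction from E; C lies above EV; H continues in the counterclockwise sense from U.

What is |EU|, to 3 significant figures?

43.3

E is at the origin; E and V share the same y with |EV| = 38.7 and V on the +x side, so V = (38.7, 0.00). Tangency of A1 to EV means the radius CV is perpendicular to EV, so C = V + (0, 5.2) = (38.7, 5.20). On A1, V sits at bearing -90° from C; a 134° counterclockwise sweep puts U at bearing 44°, so U = C + 5.2·(cos 44°, sin 44°) = (42.4, 8.81). Then |EU| = |U − E| = 43.3.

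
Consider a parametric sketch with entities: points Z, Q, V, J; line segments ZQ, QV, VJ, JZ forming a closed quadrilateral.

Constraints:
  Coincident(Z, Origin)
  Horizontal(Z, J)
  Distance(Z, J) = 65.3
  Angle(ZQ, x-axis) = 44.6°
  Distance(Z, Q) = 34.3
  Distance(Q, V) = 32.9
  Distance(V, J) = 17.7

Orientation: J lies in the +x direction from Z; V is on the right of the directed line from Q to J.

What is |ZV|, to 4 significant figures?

47.62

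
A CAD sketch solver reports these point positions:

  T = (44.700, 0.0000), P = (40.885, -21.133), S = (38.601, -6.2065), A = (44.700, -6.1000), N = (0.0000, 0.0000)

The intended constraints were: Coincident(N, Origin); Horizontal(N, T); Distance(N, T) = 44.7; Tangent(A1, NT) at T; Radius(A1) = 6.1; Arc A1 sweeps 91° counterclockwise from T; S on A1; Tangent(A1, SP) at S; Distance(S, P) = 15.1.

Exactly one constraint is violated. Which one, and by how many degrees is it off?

Tangent(A1, SP) at S — off by 7.70°.

N = (0.00, 0.00) ✓; N.y = 0.00, T.y = 0.00 ✓; |NT| = 44.70 ✓; ∠(AT, TN) = 90.00° ✓; |AT| = 6.100 ✓; bearing(A→S) − bearing(A→T) = 91.00° ✓; |AS| = 6.100 ✓; ∠(AS, SP) = 82.30° ✗; |SP| = 15.10 ✓.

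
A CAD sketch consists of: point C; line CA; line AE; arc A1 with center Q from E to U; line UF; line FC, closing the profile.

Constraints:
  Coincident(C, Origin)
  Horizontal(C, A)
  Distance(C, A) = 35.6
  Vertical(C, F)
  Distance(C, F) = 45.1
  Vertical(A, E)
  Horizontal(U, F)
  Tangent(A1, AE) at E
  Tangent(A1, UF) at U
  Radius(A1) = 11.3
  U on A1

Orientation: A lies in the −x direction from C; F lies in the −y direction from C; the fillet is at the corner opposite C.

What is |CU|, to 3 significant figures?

51.2

C is at the origin; CA is horizontal with |CA| = 35.6 and A on the −x side, so A = (-35.6, 0.00). CF is vertical with |CF| = 45.1 and F on the −y side, so F = (0.00, -45.1). The virtual corner opposite C is at (-35.6, -45.1). The tangent condition forces QE to be normal to AE and since A1 is tangent to UF there, QU ⟂ UF, with radius 11.3, so the center Q sits 11.3 in from both sides at Q = (-24.3, -33.8). That places the tangent points at E = (-35.6, -33.8) on AE and U = (-24.3, -45.1) on UF. Then |CU| = |U − C| = 51.2.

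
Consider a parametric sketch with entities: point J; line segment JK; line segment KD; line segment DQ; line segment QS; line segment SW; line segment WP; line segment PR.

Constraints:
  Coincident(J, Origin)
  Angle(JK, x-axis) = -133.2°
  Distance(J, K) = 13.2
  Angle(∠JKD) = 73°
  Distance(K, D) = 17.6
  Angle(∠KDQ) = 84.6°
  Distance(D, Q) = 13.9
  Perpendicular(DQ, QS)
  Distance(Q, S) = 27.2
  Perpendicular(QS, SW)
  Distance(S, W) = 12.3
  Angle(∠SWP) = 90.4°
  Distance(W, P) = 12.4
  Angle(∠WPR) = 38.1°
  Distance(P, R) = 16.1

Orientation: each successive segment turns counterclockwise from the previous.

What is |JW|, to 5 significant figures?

19.148

J is at the origin; JK runs at -133.2° with length 13.2, so K = (-9.0360, -9.6224). ∠JKD = 73.0° gives KD at -26.200° from the x-axis; with |KD| = 17.6, D = (6.7557, -17.393). ∠KDQ = 84.6° gives DQ at 69.200° from the x-axis; with |DQ| = 13.9, Q = (11.692, -4.3988). The perpendicularity gives QS at right angles to DQ, so QS runs at 159.20°; with |QS| = 27.2, S = (-13.736, 5.2601). QS is perpendicular to SW, so SW runs at -110.80°; with |SW| = 12.3, W = (-18.103, -6.2383). Then |JW| = |W − J| = 19.148.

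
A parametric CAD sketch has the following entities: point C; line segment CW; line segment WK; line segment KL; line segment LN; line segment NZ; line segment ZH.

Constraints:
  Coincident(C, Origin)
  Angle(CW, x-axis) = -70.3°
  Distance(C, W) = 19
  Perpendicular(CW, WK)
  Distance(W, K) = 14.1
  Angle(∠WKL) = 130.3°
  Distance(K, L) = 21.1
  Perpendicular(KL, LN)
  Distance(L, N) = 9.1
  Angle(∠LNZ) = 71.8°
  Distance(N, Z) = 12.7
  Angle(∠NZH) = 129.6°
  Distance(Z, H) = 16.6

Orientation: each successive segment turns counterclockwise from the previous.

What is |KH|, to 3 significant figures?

10.7

C is at the origin; CW runs at -70.3° with length 19.0, so W = (6.40, -17.9). The perpendicularity gives WK at right angles to CW, so WK runs at 19.7°; with |WK| = 14.1, K = (19.7, -13.1). ∠WKL = 130.3° gives KL at 69.4° from the x-axis; with |KL| = 21.1, L = (27.1, 6.62). KL is perpendicular to LN, so LN runs at 159°; with |LN| = 9.1, N = (18.6, 9.82). ∠LNZ = 71.8° gives NZ at -92.4° from the x-axis; with |NZ| = 12.7, Z = (18.1, -2.87). ∠NZH = 129.6° gives ZH at -42.0° from the x-axis; with |ZH| = 16.6, H = (30.4, -14.0). Then |KH| = |H − K| = 10.7.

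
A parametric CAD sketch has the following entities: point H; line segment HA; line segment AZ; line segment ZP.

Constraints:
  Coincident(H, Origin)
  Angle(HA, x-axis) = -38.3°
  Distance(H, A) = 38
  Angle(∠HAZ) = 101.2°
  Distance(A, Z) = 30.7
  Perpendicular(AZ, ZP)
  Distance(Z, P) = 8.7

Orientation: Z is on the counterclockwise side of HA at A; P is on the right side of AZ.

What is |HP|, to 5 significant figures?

59.699

∠HAZ = 101.2°, so AZ runs at -38.3° + (180° − 101.2°) = 40.500° from the x-axis; with |AZ| = 30.7, Z = A + 30.7·(cos 40.500°, sin 40.500°) = (53.166, -3.6135). AZ ⟂ ZP; with |ZP| = 8.7 on the right of AZ, P = Z + 8.7·(0.64945, -0.76041) = (58.816, -10.229). Then |HP| = |P − H| = 59.699.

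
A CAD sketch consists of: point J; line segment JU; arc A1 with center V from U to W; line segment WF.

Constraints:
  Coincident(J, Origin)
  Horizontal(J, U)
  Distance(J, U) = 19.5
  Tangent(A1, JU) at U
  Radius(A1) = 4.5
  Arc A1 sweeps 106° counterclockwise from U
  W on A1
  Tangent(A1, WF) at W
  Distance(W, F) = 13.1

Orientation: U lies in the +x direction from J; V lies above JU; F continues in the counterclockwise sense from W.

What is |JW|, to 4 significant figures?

24.51

A1 meets JU tangentially, so VU is at right angles to JU, so V = U + (0, 4.5) = (19.50, 4.500). On A1, U sits at bearing -90° from V; a 106° counterclockwise sweep puts W at bearing 16°, so W = V + 4.5·(cos 16°, sin 16°) = (23.83, 5.740). Then |JW| = |W − J| = 24.51.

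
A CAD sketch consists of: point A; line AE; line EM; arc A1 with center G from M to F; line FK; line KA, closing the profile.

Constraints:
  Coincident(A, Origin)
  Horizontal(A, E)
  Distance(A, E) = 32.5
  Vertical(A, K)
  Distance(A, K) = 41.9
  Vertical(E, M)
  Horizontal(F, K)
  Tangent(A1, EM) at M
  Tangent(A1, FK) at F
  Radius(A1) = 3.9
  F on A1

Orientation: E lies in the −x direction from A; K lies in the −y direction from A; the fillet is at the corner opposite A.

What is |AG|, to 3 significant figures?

47.6

AK is vertical with |AK| = 41.9 and K on the −y side, so K = (0.00, -41.9). The virtual corner opposite A is at (-32.5, -41.9). Since A1 is tangent to EM there, GM ⟂ EM and the tangent condition forces GF to be normal to FK, with radius 3.9, so the center G sits 3.9 in from both sides at G = (-28.6, -38.0). Then |AG| = |G − A| = 47.6.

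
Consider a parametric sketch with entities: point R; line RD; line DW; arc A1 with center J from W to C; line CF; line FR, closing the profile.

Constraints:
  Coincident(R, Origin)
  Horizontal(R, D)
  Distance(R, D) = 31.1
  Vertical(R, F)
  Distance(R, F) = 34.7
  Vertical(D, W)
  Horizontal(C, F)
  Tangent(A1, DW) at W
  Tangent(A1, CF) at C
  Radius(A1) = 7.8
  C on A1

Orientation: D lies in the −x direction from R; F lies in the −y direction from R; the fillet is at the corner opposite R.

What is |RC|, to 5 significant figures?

41.797

R is at the origin; R and D share the same y with |RD| = 31.1 and D on the −x side, so D = (-31.100, 0.0000). RF is vertical with |RF| = 34.7 and F on the −y side, so F = (0.0000, -34.700). The virtual corner opposite R is at (-31.100, -34.700). Since A1 is tangent to DW there, JW ⟂ DW and A1 meets CF tangentially, so JC is at right angles to CF, with radius 7.8, so the center J sits 7.8 in from both sides at J = (-23.300, -26.900). That places the tangent points at W = (-31.100, -26.900) on DW and C = (-23.300, -34.700) on CF. Then |RC| = |C − R| = 41.797.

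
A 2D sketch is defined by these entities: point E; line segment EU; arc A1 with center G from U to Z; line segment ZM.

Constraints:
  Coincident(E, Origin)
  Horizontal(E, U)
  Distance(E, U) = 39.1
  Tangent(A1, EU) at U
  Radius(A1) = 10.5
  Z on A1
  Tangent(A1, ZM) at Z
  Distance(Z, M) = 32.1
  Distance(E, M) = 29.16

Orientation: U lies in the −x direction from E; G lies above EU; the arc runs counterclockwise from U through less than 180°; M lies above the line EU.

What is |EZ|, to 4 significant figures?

31.47

Checks: |GZ| = 10.50 ✓; ∠(GZ, ZM) = 90.00° ✓; |ZM| = 32.10 ✓; |EM| = 29.16 ✓.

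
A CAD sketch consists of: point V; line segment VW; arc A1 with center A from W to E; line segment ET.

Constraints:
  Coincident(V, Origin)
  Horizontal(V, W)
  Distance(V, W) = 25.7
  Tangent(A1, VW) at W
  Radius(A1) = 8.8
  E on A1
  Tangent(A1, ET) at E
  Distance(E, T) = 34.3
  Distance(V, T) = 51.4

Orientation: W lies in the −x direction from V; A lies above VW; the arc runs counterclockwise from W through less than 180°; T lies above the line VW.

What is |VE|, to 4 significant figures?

20.49

Checks: ∠(AW, WV) = 90.00° ✓; |AE| = 8.800 ✓; ∠(AE, ET) = 90.00° ✓; |ET| = 34.30 ✓; |VT| = 51.40 ✓.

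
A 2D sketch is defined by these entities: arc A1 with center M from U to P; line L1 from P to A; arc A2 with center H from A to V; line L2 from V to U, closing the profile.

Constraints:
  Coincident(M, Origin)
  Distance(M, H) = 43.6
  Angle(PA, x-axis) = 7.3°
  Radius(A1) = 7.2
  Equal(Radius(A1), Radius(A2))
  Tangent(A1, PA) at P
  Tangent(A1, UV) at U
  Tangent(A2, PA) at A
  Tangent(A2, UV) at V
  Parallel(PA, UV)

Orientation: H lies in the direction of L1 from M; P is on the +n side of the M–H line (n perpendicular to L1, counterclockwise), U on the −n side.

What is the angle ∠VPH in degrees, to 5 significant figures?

8.9000°

The slot axis is L1's direction at 7.3°, so u = (cos 7.3°, sin 7.3°) = (0.99189, 0.12706) and n = (−sin 7.3°, cos 7.3°) = (-0.12706, 0.99189). M is at the origin and H lies 43.6 along u from M, so H = 43.6·u = (43.247, 5.5400). Tangency of A1 to both parallel lines with radius 7.2 puts P and U at M ± 7.2·n: P = (-0.91487, 7.1416), U = (0.91487, -7.1416). Equal radii place A and V the same way about H: A = H + 7.2·n = (42.332, 12.682), V = H − 7.2·n = (44.161, -1.6016). Then cos ∠VPH = PV·PH / (|PV||PH|), giving 8.9000°.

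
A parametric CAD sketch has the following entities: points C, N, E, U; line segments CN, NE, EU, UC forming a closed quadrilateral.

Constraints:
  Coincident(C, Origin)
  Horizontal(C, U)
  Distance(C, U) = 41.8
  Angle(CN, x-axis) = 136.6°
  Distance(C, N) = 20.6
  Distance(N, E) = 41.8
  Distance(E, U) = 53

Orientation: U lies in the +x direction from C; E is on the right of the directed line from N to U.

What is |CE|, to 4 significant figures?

26.59

C is at the origin; C and U share the same y with |CU| = 41.8 and U in +x, so U = (41.8, 0). CN runs at 136.6° with |CN| = 20.6, so N = (-14.97, 14.15). E is determined by |NE| = 41.8 and |EU| = 53.0 together: it lies at the intersection of circle(N, 41.8) and circle(U, 53.0). With |NU| = 58.51, the foot of the radical line on NU is 20.18 from N and the perpendicular offset is √(41.8² − 20.18²) = 36.61. Taking the right-of-NU solution: E = (-4.244, -26.25).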